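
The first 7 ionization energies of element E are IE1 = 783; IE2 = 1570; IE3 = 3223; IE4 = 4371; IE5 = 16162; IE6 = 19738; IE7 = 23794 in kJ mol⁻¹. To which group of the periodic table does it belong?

Group 14

Look for the largest jump between consecutive ionization energies: IE5/IE4 ≈ 3.7, far larger than any earlier ratio.
That jump marks the point where a core electron is being removed. So the atom has 4 valence electrons.
A main-group element with 4 valence electrons is in group 14.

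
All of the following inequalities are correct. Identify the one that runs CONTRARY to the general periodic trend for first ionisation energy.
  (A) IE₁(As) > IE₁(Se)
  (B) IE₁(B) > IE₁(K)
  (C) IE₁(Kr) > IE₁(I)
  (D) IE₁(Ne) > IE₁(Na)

The general trend: first ionisation energy increases across a period and decreases down a group.
(A) As (period 4, group 15) vs Se (period 4, group 16): the stated order contradicts the simple trend.
(B) B (period 2, group 13) vs K (period 4, group 1): the stated order agrees with the simple trend.
(C) Kr (period 4, group 18) vs I (period 5, group 17): the stated order agrees with the simple trend.
(D) Ne (period 2, group 18) vs Na (period 3, group 1): the stated order agrees with the simple trend.
The exception is (A): Se (4p⁴) ionizes more easily than half-filled As (4p³).

(A)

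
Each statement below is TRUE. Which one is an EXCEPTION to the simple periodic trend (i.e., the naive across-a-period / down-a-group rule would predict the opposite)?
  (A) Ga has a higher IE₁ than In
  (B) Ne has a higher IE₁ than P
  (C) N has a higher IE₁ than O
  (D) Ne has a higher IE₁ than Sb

(C)

The general trend: IE₁ increases across a period and decreases down a group.
(A) Ga (period 4, group 13) vs In (period 5, group 13): the stated order agrees with the simple trend.
(B) Ne (period 2, group 18) vs P (period 3, group 15): the stated order agrees with the simple trend.
(C) N (period 2, group 15) vs O (period 2, group 16): the stated order contradicts the simple trend.
(D) Ne (period 2, group 18) vs Sb (period 5, group 15): the stated order agrees with the simple trend.
The exception is (C): pairing an electron in O's 2p⁴ costs repulsion energy, so O ionizes more easily than half-filled N (2p³).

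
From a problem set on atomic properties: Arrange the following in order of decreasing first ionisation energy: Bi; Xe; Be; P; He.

He, Xe, P, Be, Bi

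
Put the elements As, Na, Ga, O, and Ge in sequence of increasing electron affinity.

Electron affinity generally becomes more exothermic across a period toward the halogens and less exothermic down a group.
Here both period and group differ, so the two effects have to be weighed against each other.
Na > Ga: the two effects oppose for this pair; the down-group effect wins (53 vs 29 kJ/mol).
As > Na: the two effects oppose for this pair; the across-period effect wins (78 vs 53 kJ/mol).
Ge > As: this pair runs against the simple trend — see the exception note.
O > Ge: relative to Ge, both the across-period and down-group shifts push O's electron affinity up.
Note the exception: Ge has a higher electron affinity than As, contrary to the simple trend — adding an electron to As's half-filled 4p³ is unfavourable, so Ge (4p²) has the more exothermic EA.
Tabulated electron affinity (kJ/mol): O 141, Na 53, Ga 29, Ge 119, As 78.
So from lowest to highest: Ga < Na < As < Ge < O.

Ga < Na < As < Ge < O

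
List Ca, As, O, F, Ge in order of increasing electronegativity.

Ca, Ge, As, O, F

O is in period 2, group 16; F is in period 2, group 17; Ca is in period 4, group 2; Ge is in period 4, group 14; As is in period 4, group 15.
Smaller atoms with higher effective nuclear charge are more electronegative.
Neither a single period nor a single group — weigh both effects.
Ge > Ca: both are in period 4; the period trend gives Ge the larger value.
As > Ge: both are in period 4; the period trend gives As the larger value.
O > As: both effects reinforce here, so O is clearly the higher of the two.
F > O: F lies to the right of O in period 2, so the across-period effect alone puts F higher.
Tabulated electronegativity (Pauling): O 3.44, F 3.98, Ca 1.00, Ge 2.01, As 2.18.
So from lowest to highest: Ca < Ge < As < O < F.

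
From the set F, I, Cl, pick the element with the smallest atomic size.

F

F is in period 2, group 17; Cl is in period 3, group 17; I is in period 5, group 17.
Across a period the added protons contract the valence shell; down a group each new principal shell makes the atom larger.
All are in group 17, so atomic radius increases down the group.
The smallest atomic size among these belongs to F.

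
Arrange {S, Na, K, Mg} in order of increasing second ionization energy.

Consider each +1 ion: S⁺ still has 5 valence electrons; Na⁺ is the bare [Ne] core; K⁺ is the bare [Ar] core; Mg⁺ still has 1 valence electron.
Pulling an electron out of a noble-gas core costs far more than removing a remaining valence electron, so K and Na sit at the high end of IE_2.
Valence configurations: S⁺ [Ne]3s²3p³, Mg⁺ [Ne]3s¹.
The numbers (kJ/mol): S 2252, Na 4562, K 3052, Mg 1451.
So the second ionization energies run Mg < S < K < Na.

Mg < S < K < Na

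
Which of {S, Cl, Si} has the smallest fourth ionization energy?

Si

Consider each +3 ion: S³⁺ still has 3 valence electrons; Cl³⁺ still has 4 valence electrons; Si³⁺ still has 1 valence electron.
All are still removing valence electrons, so compare the +3 ions as you would atoms: IE_4 generally rises across a period (higher Z_eff) and falls down a group (larger shell), subject to the usual subshell exceptions.
Valence configurations: S³⁺ [Ne]3s²3p¹, Cl³⁺ [Ne]3s²3p², Si³⁺ [Ne]3s¹.
Tabulated IE_4 (kJ/mol): S 4556, Cl 5159, Si 4356.
Overall IE_4 order: Si < S < Cl.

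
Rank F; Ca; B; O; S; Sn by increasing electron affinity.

B is in period 2, group 13; O is in period 2, group 16; F is in period 2, group 17; S is in period 3, group 16; Ca is in period 4, group 2; Sn is in period 5, group 14.
Electron affinity generally becomes more exothermic across a period toward the halogens and less exothermic down a group.
Neither a single period nor a single group — weigh both effects.
B > Ca: both effects reinforce here, so B is clearly the higher of the two.
Sn > B: the two effects oppose for this pair; the across-period effect wins (107 vs 27 kJ/mol).
O > Sn: both effects reinforce here, so O is clearly the higher of the two.
S > O: this pair runs against the simple trend — see the exception note.
F > S: both effects reinforce here, so F is clearly the higher of the two.
Note the exception: S has a higher electron affinity than O, contrary to the simple trend — the compact 2p subshell of O repels the added electron more than S's larger 3p does.
For reference (kJ/mol): B 27, O 141, F 328, S 200, Ca 2, Sn 107.
So from lowest to highest: Ca < B < Sn < O < S < F.

Ca < B < Sn < O < S < F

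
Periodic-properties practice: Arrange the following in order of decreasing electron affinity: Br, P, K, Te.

P is in period 3, group 15; K is in period 4, group 1; Br is in period 4, group 17; Te is in period 5, group 16.
EA tends to increase across a period and decrease down a group, though the pattern is less regular than for IE or radius.
Neither a single period nor a single group — weigh both effects.
P > K: relative to K, both the across-period and down-group shifts push P's electron affinity up.
Te > P: period and group pull opposite ways; the across-period shift dominates (190 vs 72 kJ/mol).
Br > Te: both effects reinforce here, so Br is clearly the higher of the two.
For reference (kJ/mol): P 72, K 48, Br 325, Te 190.
So from highest to lowest: Br > Te > P > K.

Br, Te, P, K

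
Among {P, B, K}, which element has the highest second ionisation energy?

K

After 1 electron has been removed, what remains? P⁺ still has 4 valence electrons; B⁺ still has 2 valence electrons; K⁺ is the bare [Ar] core.
Pulling an electron out of a noble-gas core costs far more than removing a remaining valence electron, so K sits at the high end of IE_2.
Valence configurations: P⁺ [Ne]3s²3p², B⁺ [He]2s².
Approximate IE_2 values (kJ/mol): P 1907, B 2427, K 3052.
Hence IE_2: P < B < K.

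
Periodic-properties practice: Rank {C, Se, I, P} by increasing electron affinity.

P < C < Se < I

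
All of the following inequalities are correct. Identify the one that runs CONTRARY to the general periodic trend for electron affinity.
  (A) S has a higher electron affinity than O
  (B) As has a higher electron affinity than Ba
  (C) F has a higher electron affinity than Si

The general trend: electron affinity increases across a period and decreases down a group.
(A) S (period 3, group 16) vs O (period 2, group 16): the stated order contradicts the simple trend.
(B) As (period 4, group 15) vs Ba (period 6, group 2): the stated order agrees with the simple trend.
(C) F (period 2, group 17) vs Si (period 3, group 14): the stated order agrees with the simple trend.
The exception is (A): the compact 2p subshell of O repels the added electron more than S's larger 3p does.

(A)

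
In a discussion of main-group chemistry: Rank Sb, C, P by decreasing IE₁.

C is in period 2, group 14; P is in period 3, group 15; Sb is in period 5, group 15.
Removing the outermost electron gets harder across a period and easier down a group.
Here both period and group differ, so the two effects have to be weighed against each other.
P > Sb: P sits above Sb in group 15, so the down-group effect alone puts P higher.
C > P: period and group pull opposite ways; the down-group shift dominates (1086 vs 1012 kJ/mol).
Approximate values (kJ/mol): C 1086, P 1012, Sb 831.
So from highest to lowest: C > P > Sb.

C > P > Sb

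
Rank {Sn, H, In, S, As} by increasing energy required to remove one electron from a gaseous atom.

Removing the outermost electron gets harder across a period and easier down a group.
Neither a single period nor a single group — weigh both effects.
Sn > In: both are in period 5; the period trend gives Sn the larger value.
As > Sn: relative to Sn, both the across-period and down-group shifts push As's first ionization energy up.
S > As: relative to As, both the across-period and down-group shifts push S's first ionization energy up.
H > S: the two effects oppose for this pair; the down-group effect wins (1312 vs 1000 kJ/mol).
For reference (kJ/mol): H 1312, S 1000, As 947, In 558, Sn 709.
So from lowest to highest: In < Sn < As < S < H.

In, Sn, As, S, H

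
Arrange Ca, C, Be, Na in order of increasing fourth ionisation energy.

The fourth ionization energy removes an electron from the +3 ion. For each element: Ca³⁺ is already 1 electron into the core; C³⁺ still has 1 valence electron; Be³⁺ is already 1 electron into the core; Na³⁺ is already 2 electrons into the core.
Breaking into a closed-shell core is much more expensive than removing a leftover valence electron — Ca, Na and Be have the largest IE_4 here.
The numbers (kJ/mol): Ca 6491, C 6223, Be 21007, Na 9543.
Overall IE_4 order: C < Ca < Na < Be.

C, Ca, Na, Be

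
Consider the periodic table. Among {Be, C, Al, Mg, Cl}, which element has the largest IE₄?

The fourth ionization energy removes an electron from the +3 ion. For each element: Be³⁺ is already 1 electron into the core; C³⁺ still has 1 valence electron; Al³⁺ is the bare [Ne] core; Mg³⁺ is already 1 electron into the core; Cl³⁺ still has 4 valence electrons.
Breaking into a closed-shell core is much more expensive than removing a leftover valence electron — Mg, Al and Be have the largest IE_4 here.
Valence configurations: C³⁺ [He]2s¹, Cl³⁺ [Ne]3s²3p².
Tabulated IE_4 (kJ/mol): Be 21007, C 6223, Al 11577, Mg 10543, Cl 5159.
Overall IE_4 order: Cl < C < Mg < Al < Be.

Be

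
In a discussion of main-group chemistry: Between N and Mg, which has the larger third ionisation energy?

IE_3 is the cost of taking one more electron from the +2 cation: N²⁺ still has 3 valence electrons; Mg²⁺ is the bare [Ne] core.
Pulling an electron out of a noble-gas core costs far more than removing a remaining valence electron, so Mg sits at the high end of IE_3.
Tabulated IE_3 (kJ/mol): N 4578, Mg 7733.
So the third ionization energies run N < Mg.

Mg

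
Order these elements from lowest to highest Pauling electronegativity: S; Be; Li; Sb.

Li is in period 2, group 1; Be is in period 2, group 2; S is in period 3, group 16; Sb is in period 5, group 15.
Atoms toward the upper right of the periodic table pull bonding electrons most strongly.
These span different periods and groups, so the two trends combine.
Be > Li: Be lies to the right of Li in period 2, so the across-period effect alone puts Be higher.
Sb > Be: the two effects oppose for this pair; the across-period effect wins (2.05 vs 1.57).
S > Sb: both effects reinforce here, so S is clearly the higher of the two.
Approximate values (Pauling): Li 0.98, Be 1.57, S 2.58, Sb 2.05.
So from lowest to highest: Li < Be < Sb < S.

Li < Be < Sb < S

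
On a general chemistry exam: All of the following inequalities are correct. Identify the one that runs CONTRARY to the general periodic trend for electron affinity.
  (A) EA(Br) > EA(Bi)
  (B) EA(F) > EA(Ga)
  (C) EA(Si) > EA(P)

The general trend: electron affinity increases across a period and decreases down a group.
(A) Br (period 4, group 17) vs Bi (period 6, group 15): the stated order agrees with the simple trend.
(B) F (period 2, group 17) vs Ga (period 4, group 13): the stated order agrees with the simple trend.
(C) Si (period 3, group 14) vs P (period 3, group 15): the stated order contradicts the simple trend.
The exception is (C): adding an electron to P's half-filled 3p³ is unfavourable, so Si (3p²) has the more exothermic EA.

(C)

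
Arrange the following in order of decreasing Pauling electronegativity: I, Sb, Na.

Atoms toward the upper right of the periodic table pull bonding electrons most strongly.
Neither a single period nor a single group — weigh both effects.
Sb > Na: period and group pull opposite ways; the across-period shift dominates (2.05 vs 0.93).
I > Sb: both are in period 5; the period trend gives I the larger value.
Tabulated electronegativity (Pauling): Na 0.93, Sb 2.05, I 2.66.
So from highest to lowest: I > Sb > Na.

I > Sb > Na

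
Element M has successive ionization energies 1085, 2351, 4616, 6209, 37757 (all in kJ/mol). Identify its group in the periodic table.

Group 14

Look for the largest jump between consecutive ionization energies: IE5/IE4 ≈ 6.1, far larger than any earlier ratio.
That jump marks the point where a core electron is being removed. So the atom has 4 valence electrons.
A main-group element with 4 valence electrons is in group 14.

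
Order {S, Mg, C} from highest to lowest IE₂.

The second ionization energy removes an electron from the +1 ion. For each element: S⁺ still has 5 valence electrons; Mg⁺ still has 1 valence electron; C⁺ still has 3 valence electrons.
All are still removing valence electrons, so compare the +1 ions as you would atoms: IE_2 generally rises across a period (higher Z_eff) and falls down a group (larger shell), subject to the usual subshell exceptions.
Valence configurations: S⁺ [Ne]3s²3p³, Mg⁺ [Ne]3s¹, C⁺ [He]2s²2p¹.
The numbers (kJ/mol): S 2252, Mg 1451, C 2353.
Putting it together, IE_2: Mg < S < C.

C > S > Mg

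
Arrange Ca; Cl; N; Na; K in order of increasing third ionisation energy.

Cl < K < N < Ca < Na

IE_3 is the cost of taking one more electron from the +2 cation: Ca²⁺ is the bare [Ar] core; Cl²⁺ still has 5 valence electrons; N²⁺ still has 3 valence electrons; Na²⁺ is already 1 electron into the core; K²⁺ is already 1 electron into the core.
Usually core removal costs more than valence removal, but here the competition is close: a tightly held n=2 valence electron can cost more to remove than an n=3 core electron, so the actual values have to decide it.
Valence configurations: Cl²⁺ [Ne]3s²3p³, N²⁺ [He]2s²2p¹.
Approximate IE_3 values (kJ/mol): Ca 4912, Cl 3822, N 4578, Na 6910, K 4420.
Overall IE_3 order: Cl < K < N < Ca < Na.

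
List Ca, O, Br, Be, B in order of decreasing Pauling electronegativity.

Be is in period 2, group 2; B is in period 2, group 13; O is in period 2, group 16; Ca is in period 4, group 2; Br is in period 4, group 17.
EN rises left→right (higher Z_eff, smaller atoms) and falls top→bottom (larger, more shielded atoms).
Here both period and group differ, so the two effects have to be weighed against each other.
Be > Ca: they share group 2; the group trend gives Be the larger value.
B > Be: both are in period 2; the period trend gives B the larger value.
Br > B: the two effects oppose for this pair; the across-period effect wins (2.96 vs 2.04).
O > Br: period and group pull opposite ways; the down-group shift dominates (3.44 vs 2.96).
Approximate values (Pauling): Be 1.57, B 2.04, O 3.44, Ca 1.00, Br 2.96.
So from highest to lowest: O > Br > B > Be > Ca.

O > Br > B > Be > Ca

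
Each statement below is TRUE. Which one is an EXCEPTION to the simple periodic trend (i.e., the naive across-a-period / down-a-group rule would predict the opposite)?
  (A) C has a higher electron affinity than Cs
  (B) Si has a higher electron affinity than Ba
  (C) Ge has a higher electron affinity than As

(C)

The general trend: electron affinity increases across a period and decreases down a group.
(A) C (period 2, group 14) vs Cs (period 6, group 1): the stated order agrees with the simple trend.
(B) Si (period 3, group 14) vs Ba (period 6, group 2): the stated order agrees with the simple trend.
(C) Ge (period 4, group 14) vs As (period 4, group 15): the stated order contradicts the simple trend.
The exception is (C): adding an electron to As's half-filled 4p³ is unfavourable, so Ge (4p²) has the more exothermic EA.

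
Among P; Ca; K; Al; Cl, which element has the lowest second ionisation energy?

Ca

The second ionization energy removes an electron from the +1 ion. For each element: P⁺ still has 4 valence electrons; Ca⁺ still has 1 valence electron; K⁺ is the bare [Ar] core; Al⁺ still has 2 valence electrons; Cl⁺ still has 6 valence electrons.
Pulling an electron out of a noble-gas core costs far more than removing a remaining valence electron, so K sits at the high end of IE_2.
Valence configurations: P⁺ [Ne]3s²3p², Ca⁺ [Ar]4s¹, Al⁺ [Ne]3s², Cl⁺ [Ne]3s²3p⁴.
Approximate IE_2 values (kJ/mol): P 1907, Ca 1145, K 3052, Al 1817, Cl 2298.
Hence IE_2: Ca < Al < P < Cl < K.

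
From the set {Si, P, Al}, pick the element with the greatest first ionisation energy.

P

Al is in period 3, group 13; Si is in period 3, group 14; P is in period 3, group 15.
Across a period the outer electron is held more tightly (higher IE₁); down a group it sits in a higher shell, more shielded, and comes off more easily.
All lie in period 3, so first ionization energy increases left to right.
The greatest first ionisation energy among these belongs to P.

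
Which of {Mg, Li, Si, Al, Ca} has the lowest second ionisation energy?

Consider each +1 ion: Mg⁺ still has 1 valence electron; Li⁺ is the bare [He] core; Si⁺ still has 3 valence electrons; Al⁺ still has 2 valence electrons; Ca⁺ still has 1 valence electron.
Pulling an electron out of a noble-gas core costs far more than removing a remaining valence electron, so Li sits at the high end of IE_2.
Valence configurations: Mg⁺ [Ne]3s¹, Si⁺ [Ne]3s²3p¹, Al⁺ [Ne]3s², Ca⁺ [Ar]4s¹.
Si⁺ loses a lone 3p electron whereas Al⁺ must break into a filled 3s² pair, so IE_2(Al) > IE_2(Si) even though Si has the higher nuclear charge.
The numbers (kJ/mol): Mg 1451, Li 7298, Si 1577, Al 1817, Ca 1145.
Overall IE_2 order: Ca < Mg < Si < Al < Li.

Ca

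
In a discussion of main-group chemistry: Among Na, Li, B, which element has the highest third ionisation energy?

Consider each +2 ion: Na²⁺ is already 1 electron into the core; Li²⁺ is already 1 electron into the core; B²⁺ still has 1 valence electron.
Core electrons are held far more tightly than valence electrons, so Na and Li top the IE_3 order.
Approximate IE_3 values (kJ/mol): Na 6910, Li 11815, B 3660.
Overall IE_3 order: B < Na < Li.

Li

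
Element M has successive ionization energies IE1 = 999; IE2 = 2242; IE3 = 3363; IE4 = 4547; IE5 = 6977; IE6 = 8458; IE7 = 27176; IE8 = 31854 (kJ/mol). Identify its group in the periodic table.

Look for the largest jump between consecutive ionization energies: IE7/IE6 ≈ 3.2, far larger than any earlier ratio.
That jump marks the point where a core electron is being removed. So the atom has 6 valence electrons.
A main-group element with 6 valence electrons is in group 16.

Group 16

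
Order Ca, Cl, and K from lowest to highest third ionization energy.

After 2 electrons have been removed, what remains? Ca²⁺ is the bare [Ar] core; Cl²⁺ still has 5 valence electrons; K²⁺ is already 1 electron into the core.
Breaking into a closed-shell core is much more expensive than removing a leftover valence electron — K and Ca have the largest IE_3 here.
The numbers (kJ/mol): Ca 4912, Cl 3822, K 4420.
Putting it together, IE_3: Cl < K < Ca.

Cl < K < Ca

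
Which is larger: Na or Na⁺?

Na

Forming Na⁺ removes 1 electron from Na. Fewer electrons for the same nuclear charge means less shielding and a higher Z_eff on the remaining electrons, and for main-group metals the entire outer shell is lost.
A cation is smaller than its parent atom: Na⁺ < Na.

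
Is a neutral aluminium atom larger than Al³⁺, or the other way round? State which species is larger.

Al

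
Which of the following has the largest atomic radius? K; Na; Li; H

K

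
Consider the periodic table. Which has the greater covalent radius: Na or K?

Na is in period 3, group 1; K is in period 4, group 1.
Radius decreases left→right (rising Z_eff, same n) and increases top→bottom (higher n).
All are in group 1, so atomic radius increases down the group.
So K has the greater covalent radius (K > Na).

K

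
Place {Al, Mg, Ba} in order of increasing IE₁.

Ba, Al, Mg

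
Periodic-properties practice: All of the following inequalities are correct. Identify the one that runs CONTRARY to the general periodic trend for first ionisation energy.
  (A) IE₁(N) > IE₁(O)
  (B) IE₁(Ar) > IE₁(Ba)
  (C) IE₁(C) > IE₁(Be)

The general trend: first ionisation energy increases across a period and decreases down a group.
(A) N (period 2, group 15) vs O (period 2, group 16): the stated order contradicts the simple trend.
(B) Ar (period 3, group 18) vs Ba (period 6, group 2): the stated order agrees with the simple trend.
(C) C (period 2, group 14) vs Be (period 2, group 2): the stated order agrees with the simple trend.
The exception is (A): pairing an electron in O's 2p⁴ costs repulsion energy, so O ionizes more easily than half-filled N (2p³).

(A)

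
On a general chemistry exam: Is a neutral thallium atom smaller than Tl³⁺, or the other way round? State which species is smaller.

Tl³⁺

Forming Tl³⁺ removes 3 electrons from Tl. Fewer electrons for the same nuclear charge means less shielding and a higher Z_eff on the remaining electrons, and for main-group metals the entire outer shell is lost.
A cation is smaller than its parent atom: Tl³⁺ < Tl.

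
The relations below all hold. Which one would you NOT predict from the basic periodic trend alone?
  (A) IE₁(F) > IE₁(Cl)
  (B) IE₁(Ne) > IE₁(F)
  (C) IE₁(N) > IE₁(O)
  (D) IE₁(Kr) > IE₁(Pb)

(C)

The general trend: first ionization energy increases across a period and decreases down a group.
(A) F (period 2, group 17) vs Cl (period 3, group 17): the stated order agrees with the simple trend.
(B) Ne (period 2, group 18) vs F (period 2, group 17): the stated order agrees with the simple trend.
(C) N (period 2, group 15) vs O (period 2, group 16): the stated order contradicts the simple trend.
(D) Kr (period 4, group 18) vs Pb (period 6, group 14): the stated order agrees with the simple trend.
The exception is (C): pairing an electron in O's 2p⁴ costs repulsion energy, so O ionizes more easily than half-filled N (2p³).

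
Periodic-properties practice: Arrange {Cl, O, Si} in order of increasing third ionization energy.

IE_3 is the cost of taking one more electron from the +2 cation: Cl²⁺ still has 5 valence electrons; O²⁺ still has 4 valence electrons; Si²⁺ still has 2 valence electrons.
All are still removing valence electrons, so compare the +2 ions as you would atoms: IE_3 generally rises across a period (higher Z_eff) and falls down a group (larger shell), subject to the usual subshell exceptions.
Valence configurations: Cl²⁺ [Ne]3s²3p³, O²⁺ [He]2s²2p², Si²⁺ [Ne]3s².
Tabulated IE_3 (kJ/mol): Cl 3822, O 5300, Si 3232.
Overall IE_3 order: Si < Cl < O.

Si, Cl, O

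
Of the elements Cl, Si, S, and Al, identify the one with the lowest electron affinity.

Al is in period 3, group 13; Si is in period 3, group 14; S is in period 3, group 16; Cl is in period 3, group 17.
EA tends to increase across a period and decrease down a group, though the pattern is less regular than for IE or radius.
All lie in period 3, so electron affinity increases left to right.
The lowest electron affinity among these belongs to Al.

Al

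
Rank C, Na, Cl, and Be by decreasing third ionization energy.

Consider each +2 ion: C²⁺ still has 2 valence electrons; Na²⁺ is already 1 electron into the core; Cl²⁺ still has 5 valence electrons; Be²⁺ is the bare [He] core.
Core electrons are held far more tightly than valence electrons, so Na and Be top the IE_3 order.
Valence configurations: C²⁺ [He]2s², Cl²⁺ [Ne]3s²3p³.
Tabulated IE_3 (kJ/mol): C 4620, Na 6910, Cl 3822, Be 14849.
Hence IE_3: Cl < C < Na < Be.

Be, Na, C, Cl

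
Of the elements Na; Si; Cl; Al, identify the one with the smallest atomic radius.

Atomic radius shrinks across a period as nuclear charge pulls the same shell inward, and grows down a group as new shells are added.
All lie in period 3, so atomic radius increases right to left.
The smallest atomic radius among these belongs to Cl.

Cl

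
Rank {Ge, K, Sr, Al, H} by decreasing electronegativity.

H is in period 1, group 1; Al is in period 3, group 13; K is in period 4, group 1; Ge is in period 4, group 14; Sr is in period 5, group 2.
Atoms toward the upper right of the periodic table pull bonding electrons most strongly.
Here both period and group differ, so the two effects have to be weighed against each other.
Sr > K: the two effects oppose for this pair; the across-period effect wins (0.95 vs 0.82).
Al > Sr: relative to Sr, both the across-period and down-group shifts push Al's electronegativity up.
Ge > Al: the two effects oppose for this pair; the across-period effect wins (2.01 vs 1.61).
H > Ge: the two effects oppose for this pair; the down-group effect wins (2.20 vs 2.01).
Tabulated electronegativity (Pauling): H 2.20, Al 1.61, K 0.82, Ge 2.01, Sr 0.95.
So from highest to lowest: H > Ge > Al > Sr > K.

H, Ge, Al, Sr, K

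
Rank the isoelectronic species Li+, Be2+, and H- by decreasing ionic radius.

H- > Li+ > Be2+

All of these have 2 electrons, so size is governed by nuclear charge alone: the more protons, the stronger the pull on the same electron cloud, and the smaller the ion.
Nuclear charges: Be2+ (Z=4), Li+ (Z=3), H- (Z=1).
Largest to smallest: H- > Li+ > Be2+.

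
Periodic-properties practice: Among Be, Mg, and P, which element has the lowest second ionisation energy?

The second ionization energy removes an electron from the +1 ion. For each element: Be⁺ still has 1 valence electron; Mg⁺ still has 1 valence electron; P⁺ still has 4 valence electrons.
All are still removing valence electrons, so compare the +1 ions as you would atoms: IE_2 generally rises across a period (higher Z_eff) and falls down a group (larger shell), subject to the usual subshell exceptions.
Valence configurations: Be⁺ [He]2s¹, Mg⁺ [Ne]3s¹, P⁺ [Ne]3s²3p².
Approximate IE_2 values (kJ/mol): Be 1757, Mg 1451, P 1907.
Hence IE_2: Mg < Be < P.

Mg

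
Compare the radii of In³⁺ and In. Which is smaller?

In³⁺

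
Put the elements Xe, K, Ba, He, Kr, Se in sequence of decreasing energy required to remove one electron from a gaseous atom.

IE₁ increases left→right with effective nuclear charge and decreases top→bottom as the valence shell moves farther out.
Neither a single period nor a single group — weigh both effects.
Ba > K: period and group pull opposite ways; the across-period shift dominates (503 vs 419 kJ/mol).
Se > Ba: relative to Ba, both the across-period and down-group shifts push Se's first ionization energy up.
Xe > Se: period and group pull opposite ways; the across-period shift dominates (1170 vs 941 kJ/mol).
Kr > Xe: they share group 18; the group trend gives Kr the larger value.
He > Kr: they share group 18; the group trend gives He the larger value.
Tabulated first ionization energy (kJ/mol): He 2372, K 419, Se 941, Kr 1351, Xe 1170, Ba 503.
So from highest to lowest: He > Kr > Xe > Se > Ba > K.

He, Kr, Xe, Se, Ba, K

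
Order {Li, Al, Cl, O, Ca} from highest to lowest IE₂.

Li, O, Cl, Al, Ca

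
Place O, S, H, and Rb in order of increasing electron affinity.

Rb < H < O < S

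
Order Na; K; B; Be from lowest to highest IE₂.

After 1 electron has been removed, what remains? Na⁺ is the bare [Ne] core; K⁺ is the bare [Ar] core; B⁺ still has 2 valence electrons; Be⁺ still has 1 valence electron.
Pulling an electron out of a noble-gas core costs far more than removing a remaining valence electron, so K and Na sit at the high end of IE_2.
Valence configurations: B⁺ [He]2s², Be⁺ [He]2s¹.
Approximate IE_2 values (kJ/mol): Na 4562, K 3052, B 2427, Be 1757.
Overall IE_2 order: Be < B < K < Na.

Be < B < K < Na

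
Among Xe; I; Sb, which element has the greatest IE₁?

Xe

Sb is in period 5, group 15; I is in period 5, group 17; Xe is in period 5, group 18.
IE₁ increases left→right with effective nuclear charge and decreases top→bottom as the valence shell moves farther out.
All lie in period 5, so first ionization energy increases left to right.
The greatest IE₁ among these belongs to Xe.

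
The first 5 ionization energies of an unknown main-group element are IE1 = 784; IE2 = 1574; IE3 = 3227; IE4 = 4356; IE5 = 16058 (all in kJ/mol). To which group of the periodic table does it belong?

Group 14

Look for the largest jump between consecutive ionization energies: IE5/IE4 ≈ 3.7, far larger than any earlier ratio.
That jump marks the point where a core electron is being removed. So the atom has 4 valence electrons.
A main-group element with 4 valence electrons is in group 14.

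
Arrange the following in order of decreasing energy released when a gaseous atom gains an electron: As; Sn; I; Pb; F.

F is in period 2, group 17; As is in period 4, group 15; Sn is in period 5, group 14; I is in period 5, group 17; Pb is in period 6, group 14.
Adding an electron releases more energy for atoms nearer the top right (short of the noble gases).
Here both period and group differ, so the two effects have to be weighed against each other.
As > Pb: relative to Pb, both the across-period and down-group shifts push As's electron affinity up.
Sn > As: this pair runs against the simple trend — see the exception note.
I > Sn: I lies to the right of Sn in period 5, so the across-period effect alone puts I higher.
F > I: they share group 17; the group trend gives F the larger value.
Note the exception: Sn has a higher electron affinity than As, contrary to the simple trend — adding an electron to As's half-filled np³ subshell costs electron-pairing energy.
For reference (kJ/mol): F 328, As 78, Sn 107, I 295, Pb 35.
So from highest to lowest: F > I > Sn > As > Pb.

F, I, Sn, As, Pb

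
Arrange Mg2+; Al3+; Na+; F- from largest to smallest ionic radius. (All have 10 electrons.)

All of these have 10 electrons, so size is governed by nuclear charge alone: the more protons, the stronger the pull on the same electron cloud, and the smaller the ion.
Nuclear charges: Al3+ (Z=13), Mg2+ (Z=12), Na+ (Z=11), F- (Z=9).
Largest to smallest: F- > Na+ > Mg2+ > Al3+.

F-, Na+, Mg2+, Al3+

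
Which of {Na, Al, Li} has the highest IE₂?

After 1 electron has been removed, what remains? Na⁺ is the bare [Ne] core; Al⁺ still has 2 valence electrons; Li⁺ is the bare [He] core.
Breaking into a closed-shell core is much more expensive than removing a leftover valence electron — Na and Li have the largest IE_2 here.
The numbers (kJ/mol): Na 4562, Al 1817, Li 7298.
Putting it together, IE_2: Al < Na < Li.

Li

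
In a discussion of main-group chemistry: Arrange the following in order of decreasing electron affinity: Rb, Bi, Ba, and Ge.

Ge is in period 4, group 14; Rb is in period 5, group 1; Ba is in period 6, group 2; Bi is in period 6, group 15.
Atoms with high Z_eff and room in the valence shell (especially the halogens) have the most exothermic electron affinities.
Here both period and group differ, so the two effects have to be weighed against each other.
Rb > Ba: the two effects oppose for this pair; the down-group effect wins (47 vs 14 kJ/mol).
Bi > Rb: the two effects oppose for this pair; the across-period effect wins (91 vs 47 kJ/mol).
Ge > Bi: the two effects oppose for this pair; the down-group effect wins (119 vs 91 kJ/mol).
Tabulated electron affinity (kJ/mol): Ge 119, Rb 47, Ba 14, Bi 91.
So from highest to lowest: Ge > Bi > Rb > Ba.

Ge, Bi, Rb, Ba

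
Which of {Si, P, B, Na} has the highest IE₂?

Na

Consider each +1 ion: Si⁺ still has 3 valence electrons; P⁺ still has 4 valence electrons; B⁺ still has 2 valence electrons; Na⁺ is the bare [Ne] core.
Breaking into a closed-shell core is much more expensive than removing a leftover valence electron — Na has the largest IE_2 here.
Valence configurations: Si⁺ [Ne]3s²3p¹, P⁺ [Ne]3s²3p², B⁺ [He]2s².
Approximate IE_2 values (kJ/mol): Si 1577, P 1907, B 2427, Na 4562.
Hence IE_2: Si < P < B < Na.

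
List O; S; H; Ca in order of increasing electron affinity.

Ca < H < O < S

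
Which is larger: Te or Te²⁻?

Forming Te²⁻ adds 2 electrons to Te. More electron–electron repulsion in the same shell, with unchanged nuclear charge, lets the cloud expand.
An anion is larger than its parent atom: Te²⁻ > Te.

Te²⁻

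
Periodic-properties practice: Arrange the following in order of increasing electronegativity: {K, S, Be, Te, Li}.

Li is in period 2, group 1; Be is in period 2, group 2; S is in period 3, group 16; K is in period 4, group 1; Te is in period 5, group 16.
Atoms toward the upper right of the periodic table pull bonding electrons most strongly.
Neither a single period nor a single group — weigh both effects.
Li > K: Li sits above K in group 1, so the down-group effect alone puts Li higher.
Be > Li: both are in period 2; the period trend gives Be the larger value.
Te > Be: the two effects oppose for this pair; the across-period effect wins (2.10 vs 1.57).
S > Te: they share group 16; the group trend gives S the larger value.
Approximate values (Pauling): Li 0.98, Be 1.57, S 2.58, K 0.82, Te 2.10.
So from lowest to highest: K < Li < Be < Te < S.

K < Li < Be < Te < S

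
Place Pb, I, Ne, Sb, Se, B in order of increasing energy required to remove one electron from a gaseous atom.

Pb < B < Sb < Se < I < Ne

Across a period the outer electron is held more tightly (higher IE₁); down a group it sits in a higher shell, more shielded, and comes off more easily.
Here both period and group differ, so the two effects have to be weighed against each other.
B > Pb: period and group pull opposite ways; the down-group shift dominates (801 vs 716 kJ/mol).
Sb > B: the two effects oppose for this pair; the across-period effect wins (831 vs 801 kJ/mol).
Se > Sb: both effects reinforce here, so Se is clearly the higher of the two.
I > Se: period and group pull opposite ways; the across-period shift dominates (1008 vs 941 kJ/mol).
Ne > I: relative to I, both the across-period and down-group shifts push Ne's first ionization energy up.
Approximate values (kJ/mol): B 801, Ne 2081, Se 941, Sb 831, I 1008, Pb 716.
So from lowest to highest: Pb < B < Sb < Se < I < Ne.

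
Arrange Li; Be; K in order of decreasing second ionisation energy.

Li > K > Be

After 1 electron has been removed, what remains? Li⁺ is the bare [He] core; Be⁺ still has 1 valence electron; K⁺ is the bare [Ar] core.
Breaking into a closed-shell core is much more expensive than removing a leftover valence electron — K and Li have the largest IE_2 here.
The numbers (kJ/mol): Li 7298, Be 1757, K 3052.
Hence IE_2: Be < K < Li.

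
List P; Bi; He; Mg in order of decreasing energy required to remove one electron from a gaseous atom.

First ionization energy rises across a period (greater Z_eff holds electrons more tightly) and falls down a group (valence electrons are farther from the nucleus).
These span different periods and groups, so the two trends combine.
Mg > Bi: period and group pull opposite ways; the down-group shift dominates (738 vs 703 kJ/mol).
P > Mg: P lies to the right of Mg in period 3, so the across-period effect alone puts P higher.
He > P: relative to P, both the across-period and down-group shifts push He's first ionization energy up.
Tabulated first ionization energy (kJ/mol): He 2372, Mg 738, P 1012, Bi 703.
So from highest to lowest: He > P > Mg > Bi.

He > P > Mg > Bi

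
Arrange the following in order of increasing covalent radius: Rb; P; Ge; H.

H < P < Ge < Rb

H is in period 1, group 1; P is in period 3, group 15; Ge is in period 4, group 14; Rb is in period 5, group 1.
Atomic radius shrinks across a period as nuclear charge pulls the same shell inward, and grows down a group as new shells are added.
These span different periods and groups, so the two trends combine.
P > H: the two effects oppose for this pair; the down-group effect wins (111 vs 32 pm).
Ge > P: both effects reinforce here, so Ge is clearly the larger of the two.
Rb > Ge: both effects reinforce here, so Rb is clearly the larger of the two.
For reference (pm): H 32, P 111, Ge 121, Rb 210.
So from smallest to largest: H < P < Ge < Rb.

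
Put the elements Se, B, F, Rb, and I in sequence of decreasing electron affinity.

B is in period 2, group 13; F is in period 2, group 17; Se is in period 4, group 16; Rb is in period 5, group 1; I is in period 5, group 17.
Electron affinity generally becomes more exothermic across a period toward the halogens and less exothermic down a group.
These span different periods and groups, so the two trends combine.
Rb > B: this pair runs against the simple trend — see the exception note.
Se > Rb: relative to Rb, both the across-period and down-group shifts push Se's electron affinity up.
I > Se: period and group pull opposite ways; the across-period shift dominates (295 vs 195 kJ/mol).
F > I: they share group 17; the group trend gives F the larger value.
Note the exception: Rb has a higher electron affinity than B, contrary to the simple trend — B's ns²np¹ configuration gives only a small electron affinity — the sparsely filled np subshell binds an added electron weakly.
For reference (kJ/mol): B 27, F 328, Se 195, Rb 47, I 295.
So from highest to lowest: F > I > Se > Rb > B.

F > I > Se > Rb > B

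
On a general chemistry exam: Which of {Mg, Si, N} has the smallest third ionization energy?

Si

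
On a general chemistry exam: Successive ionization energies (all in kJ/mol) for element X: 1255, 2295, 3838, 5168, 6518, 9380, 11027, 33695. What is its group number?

Look for the largest jump between consecutive ionization energies: IE8/IE7 ≈ 3.1, far larger than any earlier ratio.
That jump marks the point where a core electron is being removed. So the atom has 7 valence electrons.
A main-group element with 7 valence electrons is in group 17.

Group 17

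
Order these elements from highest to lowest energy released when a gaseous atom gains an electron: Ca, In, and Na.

Na > In > Ca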